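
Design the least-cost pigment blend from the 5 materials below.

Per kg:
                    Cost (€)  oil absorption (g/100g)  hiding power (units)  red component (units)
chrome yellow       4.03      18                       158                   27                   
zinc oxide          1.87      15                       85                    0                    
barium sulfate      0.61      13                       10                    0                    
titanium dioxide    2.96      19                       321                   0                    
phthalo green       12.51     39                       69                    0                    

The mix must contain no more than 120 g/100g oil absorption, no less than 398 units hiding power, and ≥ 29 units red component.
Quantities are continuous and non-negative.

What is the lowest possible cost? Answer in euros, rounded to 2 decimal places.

Let x1 = kg of chrome yellow, x2 = kg of zinc oxide, x3 = kg of barium sulfate, x4 = kg of titanium dioxide, x5 = kg of phthalo green.
Minimize 4.03x1 + 1.87x2 + 0.61x3 + 2.96x4 + 12.51x5 s.t.:
  18x1 + 15x2 + 13x3 + 19x4 + 39x5 ≤ 120   (oil absorption)
  158x1 + 85x2 + 10x3 + 321x4 + 69x5 ≥ 398   (hiding power)
  27x1 ≥ 29   (red component)
  x1, x2, x3, x4, x5 ≥ 0.
The cheapest feasible vertex uses only chrome yellow, titanium dioxide; zinc oxide, barium sulfate, phthalo green are not used. The hiding power and red component requirements are met with equality.
So chrome yellow = 1.074 kg, titanium dioxide = 0.7112 kg.
Total cost: 4.03·1.074 + 2.96·0.7112 = 6.4334.

€6.43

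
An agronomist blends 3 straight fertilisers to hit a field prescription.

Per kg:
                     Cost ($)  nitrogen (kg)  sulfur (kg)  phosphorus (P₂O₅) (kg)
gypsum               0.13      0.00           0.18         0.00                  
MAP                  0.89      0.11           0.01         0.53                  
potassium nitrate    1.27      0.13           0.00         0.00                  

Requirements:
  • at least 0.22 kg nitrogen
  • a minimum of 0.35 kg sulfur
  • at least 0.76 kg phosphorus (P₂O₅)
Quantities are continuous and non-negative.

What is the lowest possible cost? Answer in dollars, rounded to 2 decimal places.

$2.02

This is a linear program. Let x1 = kg of gypsum, x2 = kg of MAP, x3 = kg of potassium nitrate.
Minimise 0.13x1 + 0.89x2 + 1.27x3 subject to:
  0.11x2 + 0.13x3 ≥ 0.22   (nitrogen)
  0.18x1 + 0.01x2 ≥ 0.35   (sulfur)
  0.53x2 ≥ 0.76   (phosphorus (P₂O₅))
  x1, x2, x3 ≥ 0.
The minimum-cost mix takes nothing from potassium nitrate — only gypsum, MAP. There the nitrogen and sulfur constraints are tight.
So gypsum = 1.833 kg, MAP = 2 kg.
Cost = 0.13·1.833 + 0.89·2 = 2.0183.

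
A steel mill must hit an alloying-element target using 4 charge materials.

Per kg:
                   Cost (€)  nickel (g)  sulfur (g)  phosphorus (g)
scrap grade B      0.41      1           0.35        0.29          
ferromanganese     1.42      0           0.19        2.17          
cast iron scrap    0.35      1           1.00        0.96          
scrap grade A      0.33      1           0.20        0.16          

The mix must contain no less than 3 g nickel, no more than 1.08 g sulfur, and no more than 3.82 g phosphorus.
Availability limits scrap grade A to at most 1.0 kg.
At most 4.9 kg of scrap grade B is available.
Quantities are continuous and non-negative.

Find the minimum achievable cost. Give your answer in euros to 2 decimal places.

Let x1 = kg of scrap grade B, x2 = kg of ferromanganese, x3 = kg of cast iron scrap, x4 = kg of scrap grade A.
Minimize 0.41x1 + 1.42x2 + 0.35x3 + 0.33x4 subject to:
  1x1 + 1x3 + 1x4 ≥ 3   (nickel)
  0.35x1 + 0.19x2 + 1x3 + 0.2x4 ≤ 1.08   (sulfur)
  0.29x1 + 2.17x2 + 0.96x3 + 0.16x4 ≤ 3.82   (phosphorus)
  x4 ≤ 1
  x1 ≤ 4.9
  x1, x2, x3, x4 ≥ 0.
The minimum-cost mix takes nothing from ferromanganese — only scrap grade B, cast iron scrap, scrap grade A. The nickel, sulfur, the scrap grade A cap requirements are met with equality.
Optimal quantities: scrap grade B = 1.723 kg, cast iron scrap = 0.2769 kg, scrap grade A = 1 kg.
Total cost: 0.41·1.723 + 0.35·0.2769 + 0.33·1 = 1.1333.

€1.13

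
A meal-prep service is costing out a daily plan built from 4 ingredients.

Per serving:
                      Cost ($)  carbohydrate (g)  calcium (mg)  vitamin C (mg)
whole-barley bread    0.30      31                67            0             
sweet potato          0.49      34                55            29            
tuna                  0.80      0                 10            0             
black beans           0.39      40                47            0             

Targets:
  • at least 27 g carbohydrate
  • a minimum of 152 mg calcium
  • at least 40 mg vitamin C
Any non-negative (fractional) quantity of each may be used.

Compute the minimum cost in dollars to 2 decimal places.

Treat it as an LP. Let x1 = servings of whole-barley bread, x2 = servings of sweet potato, x3 = servings of tuna, x4 = servings of black beans.
Minimize 0.3x1 + 0.49x2 + 0.8x3 + 0.39x4 with:
  31x1 + 34x2 + 40x4 ≥ 27   (carbohydrate)
  67x1 + 55x2 + 10x3 + 47x4 ≥ 152   (calcium)
  29x2 ≥ 40   (vitamin C)
  x1, x2, x3, x4 ≥ 0.
The minimum-cost mix takes nothing from tuna, black beans — only whole-barley bread, sweet potato. There the calcium and vitamin C constraints are tight.
That vertex is x1 = 1.136, x2 = 1.379.
Hence cost = 0.3·1.136 + 0.49·1.379 = $1.0165.

$1.02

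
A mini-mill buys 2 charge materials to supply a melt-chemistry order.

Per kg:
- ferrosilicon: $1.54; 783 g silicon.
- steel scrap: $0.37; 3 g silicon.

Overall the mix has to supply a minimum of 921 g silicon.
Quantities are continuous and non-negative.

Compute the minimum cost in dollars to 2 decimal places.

Treat it as an LP. Let x1 = kg of ferrosilicon, x2 = kg of steel scrap.
min 1.54x1 + 0.37x2 with:
  783x1 + 3x2 ≥ 921   (silicon)
  x1, x2 ≥ 0.
The optimal basis is {ferrosilicon}; steel scrap drops out. The silicon requirement is met with equality.
So ferrosilicon = 1.176 kg.
Cost = 1.54·1.176 = 1.8110.

$1.81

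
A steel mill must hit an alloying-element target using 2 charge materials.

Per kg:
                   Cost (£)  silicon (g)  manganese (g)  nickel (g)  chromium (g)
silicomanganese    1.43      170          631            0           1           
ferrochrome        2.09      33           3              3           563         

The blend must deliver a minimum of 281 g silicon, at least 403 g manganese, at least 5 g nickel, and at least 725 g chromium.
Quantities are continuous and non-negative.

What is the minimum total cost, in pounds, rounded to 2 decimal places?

Let x1 = kg of silicomanganese, x2 = kg of ferrochrome.
min 1.43x1 + 2.09x2 with:
  170x1 + 33x2 ≥ 281   (silicon)
  631x1 + 3x2 ≥ 403   (manganese)
  3x2 ≥ 5   (nickel)
  1x1 + 563x2 ≥ 725   (chromium)
  x1, x2 ≥ 0.
Both inputs are positive at the optimum. There the silicon and nickel constraints are tight.
Optimal quantities: silicomanganese = 1.329 kg, ferrochrome = 1.667 kg.
Objective = 1.43·1.329 + 2.09·1.667 = 5.3845.

£5.38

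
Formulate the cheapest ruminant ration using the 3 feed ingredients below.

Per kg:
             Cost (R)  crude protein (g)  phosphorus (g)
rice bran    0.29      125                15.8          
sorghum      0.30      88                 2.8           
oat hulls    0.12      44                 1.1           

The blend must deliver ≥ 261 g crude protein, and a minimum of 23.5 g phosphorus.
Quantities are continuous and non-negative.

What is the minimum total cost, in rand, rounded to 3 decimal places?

R0.606

Let x1 = kg of rice bran, x2 = kg of sorghum, x3 = kg of oat hulls.
Minimise 0.29x1 + 0.3x2 + 0.12x3 s.t.:
  125x1 + 88x2 + 44x3 ≥ 261   (crude protein)
  15.8x1 + 2.8x2 + 1.1x3 ≥ 23.5   (phosphorus)
  x1, x2, x3 ≥ 0.
The minimum-cost mix takes nothing from sorghum, oat hulls — only rice bran. The crude protein requirement is met with equality.
Optimal quantities: rice bran = 2.088 kg.
Hence cost = 0.29·2.088 = R0.60552.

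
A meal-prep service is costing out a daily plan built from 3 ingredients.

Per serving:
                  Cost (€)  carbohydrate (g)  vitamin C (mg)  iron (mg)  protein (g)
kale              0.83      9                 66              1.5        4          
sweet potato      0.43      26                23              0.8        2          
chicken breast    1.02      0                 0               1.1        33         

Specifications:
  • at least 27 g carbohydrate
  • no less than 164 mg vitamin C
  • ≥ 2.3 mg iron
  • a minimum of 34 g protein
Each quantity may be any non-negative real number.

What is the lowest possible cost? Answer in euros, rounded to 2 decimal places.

€2.83

This is a linear program. Let x1 = servings of kale, x2 = servings of sweet potato, x3 = servings of chicken breast.
min 0.83x1 + 0.43x2 + 1.02x3 s.t.:
  9x1 + 26x2 ≥ 27   (carbohydrate)
  66x1 + 23x2 ≥ 164   (vitamin C)
  1.5x1 + 0.8x2 + 1.1x3 ≥ 2.3   (iron)
  4x1 + 2x2 + 33x3 ≥ 34   (protein)
  x1, x2, x3 ≥ 0.
The optimal mix uses every input. The carbohydrate, vitamin C, protein requirements are met with equality.
Solving gives x1 = 2.414, x2 = 0.2028, x3 = 0.7254.
Cost = 0.83·2.414 + 0.43·0.2028 + 1.02·0.7254 = 2.8307.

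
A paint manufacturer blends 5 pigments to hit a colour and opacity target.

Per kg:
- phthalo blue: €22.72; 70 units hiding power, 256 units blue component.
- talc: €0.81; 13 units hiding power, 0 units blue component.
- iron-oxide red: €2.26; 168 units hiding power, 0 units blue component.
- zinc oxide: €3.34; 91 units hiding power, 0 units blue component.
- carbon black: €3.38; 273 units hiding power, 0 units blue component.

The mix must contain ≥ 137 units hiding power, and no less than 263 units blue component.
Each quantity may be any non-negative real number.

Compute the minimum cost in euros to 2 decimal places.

Let x1 = kg of phthalo blue, x2 = kg of talc, x3 = kg of iron-oxide red, x4 = kg of zinc oxide, x5 = kg of carbon black.
Minimize 22.72x1 + 0.81x2 + 2.26x3 + 3.34x4 + 3.38x5 subject to:
  70x1 + 13x2 + 168x3 + 91x4 + 273x5 ≥ 137   (hiding power)
  256x1 ≥ 263   (blue component)
  x1, x2, x3, x4, x5 ≥ 0.
The optimal basis is {phthalo blue, carbon black}; talc, iron-oxide red, zinc oxide drop out. There the hiding power and blue component constraints are tight.
That vertex is x1 = 1.0273, x5 = 0.23841.
Hence cost = 22.72·1.0273 + 3.38·0.23841 = €24.1461.

€24.15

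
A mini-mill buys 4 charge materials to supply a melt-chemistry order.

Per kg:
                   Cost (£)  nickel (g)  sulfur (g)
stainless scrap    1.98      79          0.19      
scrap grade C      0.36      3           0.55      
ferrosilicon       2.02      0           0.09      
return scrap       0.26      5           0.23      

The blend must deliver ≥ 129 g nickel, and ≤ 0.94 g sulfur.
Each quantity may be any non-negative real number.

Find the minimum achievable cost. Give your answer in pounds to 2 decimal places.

£3.23

This is a linear program. Let x1 = kg of stainless scrap, x2 = kg of scrap grade C, x3 = kg of ferrosilicon, x4 = kg of return scrap.
Minimize 1.98x1 + 0.36x2 + 2.02x3 + 0.26x4 subject to:
  79x1 + 3x2 + 5x4 ≥ 129   (nickel)
  0.19x1 + 0.55x2 + 0.09x3 + 0.23x4 ≤ 0.94   (sulfur)
  x1, x2, x3, x4 ≥ 0.
The optimal basis is {stainless scrap}; scrap grade C, ferrosilicon, return scrap drop out. There the nickel constraint is tight.
So stainless scrap = 1.633 kg.
Hence cost = 1.98·1.633 = £3.2333.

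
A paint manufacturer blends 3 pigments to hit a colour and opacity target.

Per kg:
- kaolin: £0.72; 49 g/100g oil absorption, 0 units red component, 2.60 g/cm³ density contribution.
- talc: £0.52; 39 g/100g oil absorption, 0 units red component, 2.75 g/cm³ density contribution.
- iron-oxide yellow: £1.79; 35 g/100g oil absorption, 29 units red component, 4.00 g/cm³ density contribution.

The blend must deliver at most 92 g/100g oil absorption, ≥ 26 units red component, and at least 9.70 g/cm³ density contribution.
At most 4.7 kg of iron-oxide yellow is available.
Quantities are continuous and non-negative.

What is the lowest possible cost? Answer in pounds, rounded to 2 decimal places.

£4.00

Let x1 = kg of kaolin, x2 = kg of talc, x3 = kg of iron-oxide yellow.
Minimize 0.72x1 + 0.52x2 + 1.79x3 s.t.:
  49x1 + 39x2 + 35x3 ≤ 92   (oil absorption)
  29x3 ≥ 26   (red component)
  2.6x1 + 2.75x2 + 4x3 ≥ 9.7   (density contribution)
  x3 ≤ 4.7
  x1, x2, x3 ≥ 0.
The optimal basis is {talc, iron-oxide yellow}; kaolin drops out. The oil absorption and density contribution requirements are met with equality.
Solving gives x2 = 0.477, x3 = 2.097.
Total cost: 0.52·0.477 + 1.79·2.097 = 4.0017.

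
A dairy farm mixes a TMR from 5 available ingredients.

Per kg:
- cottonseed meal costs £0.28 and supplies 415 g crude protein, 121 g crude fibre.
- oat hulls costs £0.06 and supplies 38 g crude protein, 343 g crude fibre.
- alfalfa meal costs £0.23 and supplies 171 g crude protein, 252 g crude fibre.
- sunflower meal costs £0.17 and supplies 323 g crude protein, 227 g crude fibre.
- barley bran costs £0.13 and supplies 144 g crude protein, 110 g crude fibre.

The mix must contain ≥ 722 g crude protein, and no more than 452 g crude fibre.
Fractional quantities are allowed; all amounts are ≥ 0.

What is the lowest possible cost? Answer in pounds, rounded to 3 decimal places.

£0.400

Set it up as a linear program. Let x1 = kg of cottonseed meal, x2 = kg of oat hulls, x3 = kg of alfalfa meal, x4 = kg of sunflower meal, x5 = kg of barley bran.
Minimise 0.28x1 + 0.06x2 + 0.23x3 + 0.17x4 + 0.13x5 subject to:
  415x1 + 38x2 + 171x3 + 323x4 + 144x5 ≥ 722   (crude protein)
  121x1 + 343x2 + 252x3 + 227x4 + 110x5 ≤ 452   (crude fibre)
  x1, x2, x3, x4, x5 ≥ 0.
The optimal basis is {cottonseed meal, sunflower meal}; oat hulls, alfalfa meal, barley bran drop out. There the crude protein and crude fibre constraints are tight.
So cottonseed meal = 0.3247 kg, sunflower meal = 1.818 kg.
Objective = 0.28·0.3247 + 0.17·1.818 = 0.39998.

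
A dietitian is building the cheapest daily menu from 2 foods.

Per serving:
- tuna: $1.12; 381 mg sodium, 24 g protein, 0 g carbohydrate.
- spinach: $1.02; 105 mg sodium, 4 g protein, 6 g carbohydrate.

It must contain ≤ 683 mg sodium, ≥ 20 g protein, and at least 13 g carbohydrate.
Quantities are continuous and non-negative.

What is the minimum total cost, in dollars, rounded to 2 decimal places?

This is a linear program. Let x1 = servings of tuna, x2 = servings of spinach.
min 1.12x1 + 1.02x2 with:
  381x1 + 105x2 ≤ 683   (sodium)
  24x1 + 4x2 ≥ 20   (protein)
  6x2 ≥ 13   (carbohydrate)
  x1, x2 ≥ 0.
Both inputs are positive at the optimum. There the protein and carbohydrate constraints are tight.
Optimal quantities: tuna = 0.4722 servings, spinach = 2.167 servings.
Objective = 1.12·0.4722 + 1.02·2.167 = 2.7392.

$2.74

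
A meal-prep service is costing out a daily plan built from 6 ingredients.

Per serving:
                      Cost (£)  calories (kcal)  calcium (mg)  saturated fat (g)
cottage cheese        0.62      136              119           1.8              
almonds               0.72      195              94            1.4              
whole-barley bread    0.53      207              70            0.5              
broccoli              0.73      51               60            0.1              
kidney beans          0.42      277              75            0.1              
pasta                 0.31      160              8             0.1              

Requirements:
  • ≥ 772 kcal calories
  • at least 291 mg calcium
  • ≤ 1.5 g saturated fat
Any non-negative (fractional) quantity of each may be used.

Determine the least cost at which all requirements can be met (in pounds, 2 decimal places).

Set it up as a linear program. Let x1 = servings of cottage cheese, x2 = servings of almonds, x3 = servings of whole-barley bread, x4 = servings of broccoli, x5 = servings of kidney beans, x6 = servings of pasta.
Minimise 0.62x1 + 0.72x2 + 0.53x3 + 0.73x4 + 0.42x5 + 0.31x6 s.t.:
  136x1 + 195x2 + 207x3 + 51x4 + 277x5 + 160x6 ≥ 772   (calories)
  119x1 + 94x2 + 70x3 + 60x4 + 75x5 + 8x6 ≥ 291   (calcium)
  1.8x1 + 1.4x2 + 0.5x3 + 0.1x4 + 0.1x5 + 0.1x6 ≤ 1.5   (saturated fat)
  x1, x2, x3, x4, x5, x6 ≥ 0.
The minimum-cost mix takes nothing from almonds, whole-barley bread, broccoli, pasta — only cottage cheese, kidney beans. There the calcium and saturated fat constraints are tight.
Solving gives x1 = 0.6775, x5 = 2.805.
Hence cost = 0.62·0.6775 + 0.42·2.805 = £1.5982.

£1.60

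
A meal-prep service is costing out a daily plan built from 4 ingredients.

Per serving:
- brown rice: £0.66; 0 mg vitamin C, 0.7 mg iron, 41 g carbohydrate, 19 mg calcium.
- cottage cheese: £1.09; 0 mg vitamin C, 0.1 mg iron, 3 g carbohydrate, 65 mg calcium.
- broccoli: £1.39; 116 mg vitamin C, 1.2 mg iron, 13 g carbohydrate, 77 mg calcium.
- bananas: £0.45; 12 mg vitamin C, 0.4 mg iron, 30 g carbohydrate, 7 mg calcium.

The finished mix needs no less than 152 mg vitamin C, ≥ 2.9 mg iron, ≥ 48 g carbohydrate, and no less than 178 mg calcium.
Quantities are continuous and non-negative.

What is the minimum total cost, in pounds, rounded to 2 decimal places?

Treat it as an LP. Let x1 = servings of brown rice, x2 = servings of cottage cheese, x3 = servings of broccoli, x4 = servings of bananas.
Minimise 0.66x1 + 1.09x2 + 1.39x3 + 0.45x4 subject to:
  116x3 + 12x4 ≥ 152   (vitamin C)
  0.7x1 + 0.1x2 + 1.2x3 + 0.4x4 ≥ 2.9   (iron)
  41x1 + 3x2 + 13x3 + 30x4 ≥ 48   (carbohydrate)
  19x1 + 65x2 + 77x3 + 7x4 ≥ 178   (calcium)
  x1, x2, x3, x4 ≥ 0.
The minimum-cost mix takes nothing from bananas — only brown rice, cottage cheese, broccoli. There the iron, carbohydrate, calcium constraints are tight.
That vertex is x1 = 0.4917, x2 = 0.07954, x3 = 2.123.
Cost = 0.66·0.4917 + 1.09·0.07954 + 1.39·2.123 = 3.3622.

£3.36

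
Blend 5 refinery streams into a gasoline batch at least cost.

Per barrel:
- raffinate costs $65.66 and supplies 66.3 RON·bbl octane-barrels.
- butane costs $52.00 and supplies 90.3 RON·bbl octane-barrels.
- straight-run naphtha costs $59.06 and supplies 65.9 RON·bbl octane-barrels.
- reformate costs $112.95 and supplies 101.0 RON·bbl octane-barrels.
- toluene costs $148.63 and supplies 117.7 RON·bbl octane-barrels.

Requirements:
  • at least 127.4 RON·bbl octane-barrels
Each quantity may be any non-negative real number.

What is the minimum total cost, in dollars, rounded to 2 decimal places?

$73.36

Let x1 = barrels of raffinate, x2 = barrels of butane, x3 = barrels of straight-run naphtha, x4 = barrels of reformate, x5 = barrels of toluene.
Minimise 65.66x1 + 52x2 + 59.06x3 + 112.95x4 + 148.63x5 with:
  66.3x1 + 90.3x2 + 65.9x3 + 101x4 + 117.7x5 ≥ 127.4   (octane-barrels)
  x1, x2, x3, x4, x5 ≥ 0.
The minimum-cost mix takes nothing from raffinate, straight-run naphtha, reformate, toluene — only butane. Binding constraint: octane-barrels.
Solving gives x2 = 1.41085.
Total cost: 52·1.41085 = 73.3642.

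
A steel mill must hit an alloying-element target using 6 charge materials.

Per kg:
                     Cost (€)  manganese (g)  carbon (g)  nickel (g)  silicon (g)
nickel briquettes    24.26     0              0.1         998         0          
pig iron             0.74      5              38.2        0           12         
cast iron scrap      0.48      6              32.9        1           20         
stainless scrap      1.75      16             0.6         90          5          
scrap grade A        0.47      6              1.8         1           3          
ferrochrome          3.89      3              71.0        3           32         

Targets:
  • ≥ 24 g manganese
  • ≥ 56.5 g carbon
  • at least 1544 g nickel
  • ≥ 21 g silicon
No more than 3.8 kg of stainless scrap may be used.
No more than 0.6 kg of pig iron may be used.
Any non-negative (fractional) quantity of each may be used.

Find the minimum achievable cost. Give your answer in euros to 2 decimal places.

€36.62

Set it up as a linear program. Let x1 = kg of nickel briquettes, x2 = kg of pig iron, x3 = kg of cast iron scrap, x4 = kg of stainless scrap, x5 = kg of scrap grade A, x6 = kg of ferrochrome.
min 24.26x1 + 0.74x2 + 0.48x3 + 1.75x4 + 0.47x5 + 3.89x6 s.t.:
  5x2 + 6x3 + 16x4 + 6x5 + 3x6 ≥ 24   (manganese)
  0.1x1 + 38.2x2 + 32.9x3 + 0.6x4 + 1.8x5 + 71x6 ≥ 56.5   (carbon)
  998x1 + 1x3 + 90x4 + 1x5 + 3x6 ≥ 1544   (nickel)
  12x2 + 20x3 + 5x4 + 3x5 + 32x6 ≥ 21   (silicon)
  x4 ≤ 3.8
  x2 ≤ 0.6
  x1, x2, x3, x4, x5, x6 ≥ 0.
The optimal basis is {nickel briquettes, cast iron scrap, stainless scrap}; pig iron, scrap grade A, ferrochrome drop out. The carbon, nickel, the stainless scrap cap requirements are met with equality.
Solving gives x1 = 1.203, x3 = 1.644, x4 = 3.8.
Total cost: 24.26·1.203 + 0.48·1.644 + 1.75·3.8 = 36.6239.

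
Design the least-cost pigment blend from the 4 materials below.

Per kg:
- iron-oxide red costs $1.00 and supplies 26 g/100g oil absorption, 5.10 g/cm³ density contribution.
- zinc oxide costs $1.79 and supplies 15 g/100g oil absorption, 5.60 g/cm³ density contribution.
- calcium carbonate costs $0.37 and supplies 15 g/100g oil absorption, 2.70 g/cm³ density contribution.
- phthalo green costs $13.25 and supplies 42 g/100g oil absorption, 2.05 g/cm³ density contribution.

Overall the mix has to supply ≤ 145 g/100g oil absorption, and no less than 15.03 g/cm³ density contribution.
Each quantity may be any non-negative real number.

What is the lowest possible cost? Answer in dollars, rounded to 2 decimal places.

Treat it as an LP. Let x1 = kg of iron-oxide red, x2 = kg of zinc oxide, x3 = kg of calcium carbonate, x4 = kg of phthalo green.
min 1x1 + 1.79x2 + 0.37x3 + 13.25x4 s.t.:
  26x1 + 15x2 + 15x3 + 42x4 ≤ 145   (oil absorption)
  5.1x1 + 5.6x2 + 2.7x3 + 2.05x4 ≥ 15.03   (density contribution)
  x1, x2, x3, x4 ≥ 0.
The minimum-cost mix takes nothing from iron-oxide red, zinc oxide, phthalo green — only calcium carbonate. There the density contribution constraint is tight.
That vertex is x3 = 5.567.
Total cost: 0.37·5.567 = 2.0598.

$2.06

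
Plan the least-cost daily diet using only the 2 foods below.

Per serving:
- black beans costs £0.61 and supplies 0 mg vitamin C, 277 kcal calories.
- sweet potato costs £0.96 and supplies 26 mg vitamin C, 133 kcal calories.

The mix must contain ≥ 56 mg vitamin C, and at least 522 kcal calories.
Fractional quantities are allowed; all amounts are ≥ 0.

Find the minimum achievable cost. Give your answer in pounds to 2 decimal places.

Let x1 = servings of black beans, x2 = servings of sweet potato.
Minimize 0.61x1 + 0.96x2 with:
  26x2 ≥ 56   (vitamin C)
  277x1 + 133x2 ≥ 522   (calories)
  x1, x2 ≥ 0.
Both inputs are positive at the optimum. The vitamin C and calories requirements are met with equality.
Optimal quantities: black beans = 0.8503 servings, sweet potato = 2.154 servings.
Objective = 0.61·0.8503 + 0.96·2.154 = 2.5865.

£2.59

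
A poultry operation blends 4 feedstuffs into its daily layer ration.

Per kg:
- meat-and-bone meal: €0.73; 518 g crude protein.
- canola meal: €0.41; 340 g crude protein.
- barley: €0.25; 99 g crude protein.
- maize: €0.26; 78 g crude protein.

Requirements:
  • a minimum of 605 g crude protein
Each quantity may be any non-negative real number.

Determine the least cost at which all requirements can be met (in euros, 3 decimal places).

€0.730

This is a linear program. Let x1 = kg of meat-and-bone meal, x2 = kg of canola meal, x3 = kg of barley, x4 = kg of maize.
min 0.73x1 + 0.41x2 + 0.25x3 + 0.26x4 with:
  518x1 + 340x2 + 99x3 + 78x4 ≥ 605   (crude protein)
  x1, x2, x3, x4 ≥ 0.
The minimum-cost mix takes nothing from meat-and-bone meal, barley, maize — only canola meal. The crude protein requirement is met with equality.
That vertex is x2 = 1.7794.
Hence cost = 0.41·1.7794 = €0.72955.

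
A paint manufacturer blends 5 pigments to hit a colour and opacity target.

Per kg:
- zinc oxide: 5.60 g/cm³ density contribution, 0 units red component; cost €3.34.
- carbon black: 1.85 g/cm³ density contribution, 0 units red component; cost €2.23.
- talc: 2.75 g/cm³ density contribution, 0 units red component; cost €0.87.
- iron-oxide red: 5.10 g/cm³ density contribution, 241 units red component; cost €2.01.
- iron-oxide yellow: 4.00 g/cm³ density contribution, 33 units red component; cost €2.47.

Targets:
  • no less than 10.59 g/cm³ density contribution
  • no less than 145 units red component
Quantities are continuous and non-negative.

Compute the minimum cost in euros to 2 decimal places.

€3.59

This is a linear program. Let x1 = kg of zinc oxide, x2 = kg of carbon black, x3 = kg of talc, x4 = kg of iron-oxide red, x5 = kg of iron-oxide yellow.
Minimise 3.34x1 + 2.23x2 + 0.87x3 + 2.01x4 + 2.47x5 with:
  5.6x1 + 1.85x2 + 2.75x3 + 5.1x4 + 4x5 ≥ 10.59   (density contribution)
  241x4 + 33x5 ≥ 145   (red component)
  x1, x2, x3, x4, x5 ≥ 0.
The optimal basis is {talc, iron-oxide red}; zinc oxide, carbon black, iron-oxide yellow drop out. The density contribution and red component requirements are met with equality.
That vertex is x3 = 2.735, x4 = 0.6017.
Total cost: 0.87·2.735 + 2.01·0.6017 = 3.5889.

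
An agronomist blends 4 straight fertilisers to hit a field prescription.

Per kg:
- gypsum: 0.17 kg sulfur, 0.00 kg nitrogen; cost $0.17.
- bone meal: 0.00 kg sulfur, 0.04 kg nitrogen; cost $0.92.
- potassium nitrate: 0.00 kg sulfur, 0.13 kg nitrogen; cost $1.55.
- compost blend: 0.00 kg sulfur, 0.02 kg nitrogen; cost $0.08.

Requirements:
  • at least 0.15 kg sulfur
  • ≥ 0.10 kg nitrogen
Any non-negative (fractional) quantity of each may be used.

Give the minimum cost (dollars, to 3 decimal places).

$0.550

Set it up as a linear program. Let x1 = kg of gypsum, x2 = kg of bone meal, x3 = kg of potassium nitrate, x4 = kg of compost blend.
Minimize 0.17x1 + 0.92x2 + 1.55x3 + 0.08x4 subject to:
  0.17x1 ≥ 0.15   (sulfur)
  0.04x2 + 0.13x3 + 0.02x4 ≥ 0.1   (nitrogen)
  x1, x2, x3, x4 ≥ 0.
The cheapest feasible vertex uses only gypsum, compost blend; bone meal, potassium nitrate are not used. Binding constraints: sulfur and nitrogen.
Optimal quantities: gypsum = 0.8824 kg, compost blend = 5 kg.
Hence cost = 0.17·0.8824 + 0.08·5 = $0.55001.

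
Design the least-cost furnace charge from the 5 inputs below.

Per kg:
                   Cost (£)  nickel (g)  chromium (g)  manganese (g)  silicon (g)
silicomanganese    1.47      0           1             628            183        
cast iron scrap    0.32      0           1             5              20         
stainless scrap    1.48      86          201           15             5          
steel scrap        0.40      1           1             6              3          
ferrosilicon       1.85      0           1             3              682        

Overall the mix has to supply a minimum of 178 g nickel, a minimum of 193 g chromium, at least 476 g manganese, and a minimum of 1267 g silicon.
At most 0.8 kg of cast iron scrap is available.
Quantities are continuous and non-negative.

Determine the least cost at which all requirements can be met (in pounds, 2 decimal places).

£7.15

Treat it as an LP. Let x1 = kg of silicomanganese, x2 = kg of cast iron scrap, x3 = kg of stainless scrap, x4 = kg of steel scrap, x5 = kg of ferrosilicon.
min 1.47x1 + 0.32x2 + 1.48x3 + 0.4x4 + 1.85x5 subject to:
  86x3 + 1x4 ≥ 178   (nickel)
  1x1 + 1x2 + 201x3 + 1x4 + 1x5 ≥ 193   (chromium)
  628x1 + 5x2 + 15x3 + 6x4 + 3x5 ≥ 476   (manganese)
  183x1 + 20x2 + 5x3 + 3x4 + 682x5 ≥ 1267   (silicon)
  x2 ≤ 0.8
  x1, x2, x3, x4, x5 ≥ 0.
The optimal basis is {silicomanganese, stainless scrap, ferrosilicon}; cast iron scrap, steel scrap drop out. Binding constraints: nickel, manganese, silicon.
Optimal quantities: silicomanganese = 0.70062 kg, stainless scrap = 2.0698 kg, ferrosilicon = 1.6546 kg.
Total cost: 1.47·0.70062 + 1.48·2.0698 + 1.85·1.6546 = 7.1542.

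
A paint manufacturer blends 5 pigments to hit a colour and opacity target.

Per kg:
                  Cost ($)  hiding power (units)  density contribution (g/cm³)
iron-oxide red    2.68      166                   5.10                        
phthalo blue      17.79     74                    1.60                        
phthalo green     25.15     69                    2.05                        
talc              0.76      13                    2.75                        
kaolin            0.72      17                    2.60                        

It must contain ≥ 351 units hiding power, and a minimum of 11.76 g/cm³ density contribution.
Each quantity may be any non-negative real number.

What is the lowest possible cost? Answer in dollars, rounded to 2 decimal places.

$5.88

Let x1 = kg of iron-oxide red, x2 = kg of phthalo blue, x3 = kg of phthalo green, x4 = kg of talc, x5 = kg of kaolin.
min 2.68x1 + 17.79x2 + 25.15x3 + 0.76x4 + 0.72x5 subject to:
  166x1 + 74x2 + 69x3 + 13x4 + 17x5 ≥ 351   (hiding power)
  5.1x1 + 1.6x2 + 2.05x3 + 2.75x4 + 2.6x5 ≥ 11.76   (density contribution)
  x1, x2, x3, x4, x5 ≥ 0.
The optimal basis is {iron-oxide red, kaolin}; phthalo blue, phthalo green, talc drop out. The hiding power and density contribution requirements are met with equality.
That vertex is x1 = 2.066, x5 = 0.4699.
Cost = 2.68·2.066 + 0.72·0.4699 = 5.8752.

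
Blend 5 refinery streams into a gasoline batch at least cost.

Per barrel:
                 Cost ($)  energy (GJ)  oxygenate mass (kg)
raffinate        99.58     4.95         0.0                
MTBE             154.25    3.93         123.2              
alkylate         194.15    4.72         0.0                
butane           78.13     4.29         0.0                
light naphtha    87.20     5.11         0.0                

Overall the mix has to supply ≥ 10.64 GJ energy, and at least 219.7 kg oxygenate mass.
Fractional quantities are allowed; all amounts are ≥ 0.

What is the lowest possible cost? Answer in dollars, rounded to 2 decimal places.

Let x1 = barrels of raffinate, x2 = barrels of MTBE, x3 = barrels of alkylate, x4 = barrels of butane, x5 = barrels of light naphtha.
Minimize 99.58x1 + 154.25x2 + 194.15x3 + 78.13x4 + 87.2x5 s.t.:
  4.95x1 + 3.93x2 + 4.72x3 + 4.29x4 + 5.11x5 ≥ 10.64   (energy)
  123.2x2 ≥ 219.7   (oxygenate mass)
  x1, x2, x3, x4, x5 ≥ 0.
The cheapest feasible vertex uses only MTBE, light naphtha; raffinate, alkylate, butane are not used. The energy and oxygenate mass requirements are met with equality.
Solving gives x2 = 1.78328, x5 = 0.710707.
Cost = 154.25·1.78328 + 87.2·0.710707 = 337.0446.

$337.04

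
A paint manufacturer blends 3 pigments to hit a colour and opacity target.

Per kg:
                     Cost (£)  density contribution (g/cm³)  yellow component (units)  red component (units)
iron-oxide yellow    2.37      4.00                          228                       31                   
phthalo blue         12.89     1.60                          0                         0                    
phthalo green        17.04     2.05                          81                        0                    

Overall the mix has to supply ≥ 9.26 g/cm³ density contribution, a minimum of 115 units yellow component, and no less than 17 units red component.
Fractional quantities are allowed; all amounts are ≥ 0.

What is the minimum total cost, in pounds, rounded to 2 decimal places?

Treat it as an LP. Let x1 = kg of iron-oxide yellow, x2 = kg of phthalo blue, x3 = kg of phthalo green.
Minimize 2.37x1 + 12.89x2 + 17.04x3 s.t.:
  4x1 + 1.6x2 + 2.05x3 ≥ 9.26   (density contribution)
  228x1 + 81x3 ≥ 115   (yellow component)
  31x1 ≥ 17   (red component)
  x1, x2, x3 ≥ 0.
The cheapest feasible vertex uses only iron-oxide yellow; phthalo blue, phthalo green are not used. The density contribution requirement is met with equality.
That vertex is x1 = 2.315.
Objective = 2.37·2.315 = 5.4866.

£5.49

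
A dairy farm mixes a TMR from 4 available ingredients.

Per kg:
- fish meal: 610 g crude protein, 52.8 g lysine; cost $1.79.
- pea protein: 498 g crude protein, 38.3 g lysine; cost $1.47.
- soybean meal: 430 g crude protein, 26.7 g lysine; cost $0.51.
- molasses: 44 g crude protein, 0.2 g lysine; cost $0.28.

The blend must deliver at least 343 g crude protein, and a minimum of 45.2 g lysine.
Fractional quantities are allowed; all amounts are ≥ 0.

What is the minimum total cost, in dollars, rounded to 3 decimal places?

Let x1 = kg of fish meal, x2 = kg of pea protein, x3 = kg of soybean meal, x4 = kg of molasses.
Minimise 1.79x1 + 1.47x2 + 0.51x3 + 0.28x4 subject to:
  610x1 + 498x2 + 430x3 + 44x4 ≥ 343   (crude protein)
  52.8x1 + 38.3x2 + 26.7x3 + 0.2x4 ≥ 45.2   (lysine)
  x1, x2, x3, x4 ≥ 0.
The minimum-cost mix takes nothing from fish meal, pea protein, molasses — only soybean meal. The lysine requirement is met with equality.
Solving gives x3 = 1.693.
Total cost: 0.51·1.693 = 0.86343.

$0.863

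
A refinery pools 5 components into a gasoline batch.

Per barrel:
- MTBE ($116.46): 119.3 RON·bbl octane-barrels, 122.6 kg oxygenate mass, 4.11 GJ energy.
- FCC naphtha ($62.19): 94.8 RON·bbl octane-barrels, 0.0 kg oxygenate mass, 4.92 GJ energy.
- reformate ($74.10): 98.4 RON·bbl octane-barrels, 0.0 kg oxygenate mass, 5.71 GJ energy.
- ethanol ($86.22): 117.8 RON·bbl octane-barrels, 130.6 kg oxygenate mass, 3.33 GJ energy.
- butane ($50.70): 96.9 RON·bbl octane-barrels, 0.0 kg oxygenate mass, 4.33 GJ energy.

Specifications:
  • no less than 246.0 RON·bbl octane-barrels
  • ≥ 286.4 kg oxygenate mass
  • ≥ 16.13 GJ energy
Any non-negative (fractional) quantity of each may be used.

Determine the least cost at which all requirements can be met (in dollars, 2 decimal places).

$292.44

Let x1 = barrels of MTBE, x2 = barrels of FCC naphtha, x3 = barrels of reformate, x4 = barrels of ethanol, x5 = barrels of butane.
min 116.46x1 + 62.19x2 + 74.1x3 + 86.22x4 + 50.7x5 with:
  119.3x1 + 94.8x2 + 98.4x3 + 117.8x4 + 96.9x5 ≥ 246   (octane-barrels)
  122.6x1 + 130.6x4 ≥ 286.4   (oxygenate mass)
  4.11x1 + 4.92x2 + 5.71x3 + 3.33x4 + 4.33x5 ≥ 16.13   (energy)
  x1, x2, x3, x4, x5 ≥ 0.
The optimal basis is {ethanol, butane}; MTBE, FCC naphtha, reformate drop out. There the oxygenate mass and energy constraints are tight.
Solving gives x4 = 2.193, x5 = 2.0387.
Hence cost = 86.22·2.193 + 50.7·2.0387 = $292.4426.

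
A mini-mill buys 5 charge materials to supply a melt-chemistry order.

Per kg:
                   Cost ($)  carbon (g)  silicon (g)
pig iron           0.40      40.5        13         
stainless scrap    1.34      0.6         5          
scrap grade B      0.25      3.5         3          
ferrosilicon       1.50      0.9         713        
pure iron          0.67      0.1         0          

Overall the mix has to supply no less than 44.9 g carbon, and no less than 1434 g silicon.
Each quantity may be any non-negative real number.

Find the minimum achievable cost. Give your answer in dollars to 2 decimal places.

Let x1 = kg of pig iron, x2 = kg of stainless scrap, x3 = kg of scrap grade B, x4 = kg of ferrosilicon, x5 = kg of pure iron.
Minimize 0.4x1 + 1.34x2 + 0.25x3 + 1.5x4 + 0.67x5 with:
  40.5x1 + 0.6x2 + 3.5x3 + 0.9x4 + 0.1x5 ≥ 44.9   (carbon)
  13x1 + 5x2 + 3x3 + 713x4 ≥ 1434   (silicon)
  x1, x2, x3, x4, x5 ≥ 0.
The cheapest feasible vertex uses only pig iron, ferrosilicon; stainless scrap, scrap grade B, pure iron are not used. Binding constraints: carbon and silicon.
Optimal quantities: pig iron = 1.064 kg, ferrosilicon = 1.992 kg.
Objective = 0.4·1.064 + 1.5·1.992 = 3.4136.

$3.41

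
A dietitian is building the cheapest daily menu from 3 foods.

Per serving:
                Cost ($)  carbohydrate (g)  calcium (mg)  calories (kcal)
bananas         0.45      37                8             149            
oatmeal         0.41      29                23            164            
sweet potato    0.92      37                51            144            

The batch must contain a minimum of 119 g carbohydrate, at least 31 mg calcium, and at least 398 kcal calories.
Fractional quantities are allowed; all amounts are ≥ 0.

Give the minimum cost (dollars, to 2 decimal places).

Let x1 = servings of bananas, x2 = servings of oatmeal, x3 = servings of sweet potato.
Minimize 0.45x1 + 0.41x2 + 0.92x3 s.t.:
  37x1 + 29x2 + 37x3 ≥ 119   (carbohydrate)
  8x1 + 23x2 + 51x3 ≥ 31   (calcium)
  149x1 + 164x2 + 144x3 ≥ 398   (calories)
  x1, x2, x3 ≥ 0.
At the optimum only bananas, oatmeal are positive (sweet potato = 0). The carbohydrate and calcium requirements are met with equality.
So bananas = 2.969 servings, oatmeal = 0.315 servings.
Hence cost = 0.45·2.969 + 0.41·0.315 = $1.4652.

$1.47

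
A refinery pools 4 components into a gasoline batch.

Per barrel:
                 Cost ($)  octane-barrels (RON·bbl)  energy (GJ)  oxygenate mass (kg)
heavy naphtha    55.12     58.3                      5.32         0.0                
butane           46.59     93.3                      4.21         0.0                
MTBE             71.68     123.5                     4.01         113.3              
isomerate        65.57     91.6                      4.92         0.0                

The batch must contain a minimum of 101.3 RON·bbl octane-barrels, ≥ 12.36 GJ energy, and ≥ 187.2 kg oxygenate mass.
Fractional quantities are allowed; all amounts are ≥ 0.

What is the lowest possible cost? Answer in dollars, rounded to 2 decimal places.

Treat it as an LP. Let x1 = barrels of heavy naphtha, x2 = barrels of butane, x3 = barrels of MTBE, x4 = barrels of isomerate.
Minimise 55.12x1 + 46.59x2 + 71.68x3 + 65.57x4 with:
  58.3x1 + 93.3x2 + 123.5x3 + 91.6x4 ≥ 101.3   (octane-barrels)
  5.32x1 + 4.21x2 + 4.01x3 + 4.92x4 ≥ 12.36   (energy)
  113.3x3 ≥ 187.2   (oxygenate mass)
  x1, x2, x3, x4 ≥ 0.
The minimum-cost mix takes nothing from butane, isomerate — only heavy naphtha, MTBE. There the energy and oxygenate mass constraints are tight.
Optimal quantities: heavy naphtha = 1.0779 barrels, MTBE = 1.6523 barrels.
Hence cost = 55.12·1.0779 + 71.68·1.6523 = $177.8507.

$177.85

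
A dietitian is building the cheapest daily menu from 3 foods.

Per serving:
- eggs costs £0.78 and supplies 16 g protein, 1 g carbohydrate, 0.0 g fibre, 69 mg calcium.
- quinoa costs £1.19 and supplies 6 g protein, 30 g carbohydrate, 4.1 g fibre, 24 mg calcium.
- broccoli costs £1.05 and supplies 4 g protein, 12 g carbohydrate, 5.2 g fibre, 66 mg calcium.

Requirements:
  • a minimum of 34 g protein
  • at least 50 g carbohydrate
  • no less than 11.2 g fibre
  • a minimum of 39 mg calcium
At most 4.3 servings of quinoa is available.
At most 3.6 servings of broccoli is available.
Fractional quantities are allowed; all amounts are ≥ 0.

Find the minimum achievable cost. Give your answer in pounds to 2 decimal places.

Let x1 = servings of eggs, x2 = servings of quinoa, x3 = servings of broccoli.
Minimize 0.78x1 + 1.19x2 + 1.05x3 subject to:
  16x1 + 6x2 + 4x3 ≥ 34   (protein)
  1x1 + 30x2 + 12x3 ≥ 50   (carbohydrate)
  4.1x2 + 5.2x3 ≥ 11.2   (fibre)
  69x1 + 24x2 + 66x3 ≥ 39   (calcium)
  x2 ≤ 4.3
  x3 ≤ 3.6
  x1, x2, x3 ≥ 0.
The optimal mix uses every input. The protein, carbohydrate, fibre requirements are met with equality.
So eggs = 1.389 servings, quinoa = 1.108 servings, broccoli = 1.28 servings.
Hence cost = 0.78·1.389 + 1.19·1.108 + 1.05·1.28 = £3.7459.

£3.75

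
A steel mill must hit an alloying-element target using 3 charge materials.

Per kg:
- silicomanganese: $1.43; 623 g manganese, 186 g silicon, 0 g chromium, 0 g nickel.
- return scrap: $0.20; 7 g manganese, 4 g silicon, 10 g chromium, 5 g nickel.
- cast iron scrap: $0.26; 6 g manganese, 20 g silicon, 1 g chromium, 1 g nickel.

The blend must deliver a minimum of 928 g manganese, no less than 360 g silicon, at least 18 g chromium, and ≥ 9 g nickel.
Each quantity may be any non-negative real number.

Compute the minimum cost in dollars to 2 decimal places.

Let x1 = kg of silicomanganese, x2 = kg of return scrap, x3 = kg of cast iron scrap.
Minimize 1.43x1 + 0.2x2 + 0.26x3 with:
  623x1 + 7x2 + 6x3 ≥ 928   (manganese)
  186x1 + 4x2 + 20x3 ≥ 360   (silicon)
  10x2 + 1x3 ≥ 18   (chromium)
  5x2 + 1x3 ≥ 9   (nickel)
  x1, x2, x3 ≥ 0.
At the optimum only silicomanganese, return scrap are positive (cast iron scrap = 0). There the silicon, chromium, nickel constraints are tight.
That vertex is x1 = 1.897, x2 = 1.8.
Cost = 1.43·1.897 + 0.2·1.8 = 3.0727.

$3.07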